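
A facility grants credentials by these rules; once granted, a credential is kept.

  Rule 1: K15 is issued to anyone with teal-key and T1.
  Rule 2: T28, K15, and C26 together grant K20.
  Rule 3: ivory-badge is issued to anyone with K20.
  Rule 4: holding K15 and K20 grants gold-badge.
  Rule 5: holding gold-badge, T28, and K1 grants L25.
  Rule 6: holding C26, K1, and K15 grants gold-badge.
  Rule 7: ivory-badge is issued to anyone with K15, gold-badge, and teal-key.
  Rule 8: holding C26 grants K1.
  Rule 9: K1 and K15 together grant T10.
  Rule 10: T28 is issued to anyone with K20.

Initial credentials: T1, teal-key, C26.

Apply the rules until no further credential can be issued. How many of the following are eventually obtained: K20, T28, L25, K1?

1

Holding C26 grants K1 (Rule 8).
K20 would need T28, K15, and C26 (Rule 2), but T28 is never granted.
T28 would need K20 (Rule 10), but K20 is never granted.
L25 would need gold-badge, T28, and K1 (Rule 5), but T28 is never granted.
K1: reached.
Reached: K1 — 1 of the 4.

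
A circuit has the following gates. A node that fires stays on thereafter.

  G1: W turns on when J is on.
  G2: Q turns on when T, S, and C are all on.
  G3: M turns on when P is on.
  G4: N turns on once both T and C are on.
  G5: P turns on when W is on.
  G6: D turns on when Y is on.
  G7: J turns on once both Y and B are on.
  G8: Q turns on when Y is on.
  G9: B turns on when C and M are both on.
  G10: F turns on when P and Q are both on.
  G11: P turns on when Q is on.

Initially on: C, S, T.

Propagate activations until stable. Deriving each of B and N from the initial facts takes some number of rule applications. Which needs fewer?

N

N: T and C are on, so N turns on (G4). [1 rule application]
B: G2: T, S, and C on → Q on. G11: Q on → P on. G3: P on → M on. G9: C and M on → B on. [4 rule applications]
N needs fewer.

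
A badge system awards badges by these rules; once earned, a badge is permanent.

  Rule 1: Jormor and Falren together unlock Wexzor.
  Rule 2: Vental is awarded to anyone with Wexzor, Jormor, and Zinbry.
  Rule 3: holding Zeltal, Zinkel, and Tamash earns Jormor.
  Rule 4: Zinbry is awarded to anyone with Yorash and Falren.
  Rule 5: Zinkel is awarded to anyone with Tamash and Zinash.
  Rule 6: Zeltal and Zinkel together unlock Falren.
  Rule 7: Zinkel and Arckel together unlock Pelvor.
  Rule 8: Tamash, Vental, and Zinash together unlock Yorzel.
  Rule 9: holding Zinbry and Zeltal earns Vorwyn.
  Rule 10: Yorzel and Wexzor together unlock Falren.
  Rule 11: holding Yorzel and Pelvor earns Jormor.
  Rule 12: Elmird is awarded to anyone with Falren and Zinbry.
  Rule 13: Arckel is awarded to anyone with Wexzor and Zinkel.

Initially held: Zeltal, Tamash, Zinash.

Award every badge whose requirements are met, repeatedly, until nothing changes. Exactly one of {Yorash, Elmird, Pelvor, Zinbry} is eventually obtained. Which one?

With Tamash and Zinash, Zinkel is earned (Rule 5).
With Zeltal and Zinkel, Falren is earned (Rule 6).
With Zeltal, Zinkel, and Tamash, Jormor is earned (Rule 3).
With Jormor and Falren, Wexzor is earned (Rule 1).
With Wexzor and Zinkel, Arckel is earned (Rule 13).
With Zinkel and Arckel, Pelvor is earned (Rule 7).
Zinbry would need Yorash and Falren (Rule 4), but Yorash is never earned. No rule produces Yorash, and it is not given. Elmird would need Falren and Zinbry (Rule 12), but Zinbry is never earned.

Pelvor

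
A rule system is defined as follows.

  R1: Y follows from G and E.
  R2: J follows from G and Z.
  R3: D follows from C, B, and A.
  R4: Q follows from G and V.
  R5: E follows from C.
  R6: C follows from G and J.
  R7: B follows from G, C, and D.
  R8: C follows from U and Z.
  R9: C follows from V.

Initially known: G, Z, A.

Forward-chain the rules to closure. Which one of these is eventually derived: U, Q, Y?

Y

G and Z hold, so J follows (R2).
From G and J, R6 gives C.
C holds, so E follows (R5).
G and E hold, so Y follows (R1).
No rule produces U, and it is not given. Q would need G and V (R4), but V is never established.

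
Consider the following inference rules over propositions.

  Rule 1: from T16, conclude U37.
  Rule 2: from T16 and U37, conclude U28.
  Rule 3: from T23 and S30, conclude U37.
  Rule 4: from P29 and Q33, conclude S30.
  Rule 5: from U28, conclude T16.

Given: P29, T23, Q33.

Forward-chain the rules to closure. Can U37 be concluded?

Yes

From P29 and Q33, Rule 4 gives S30.
From T23 and S30, Rule 3 gives U37.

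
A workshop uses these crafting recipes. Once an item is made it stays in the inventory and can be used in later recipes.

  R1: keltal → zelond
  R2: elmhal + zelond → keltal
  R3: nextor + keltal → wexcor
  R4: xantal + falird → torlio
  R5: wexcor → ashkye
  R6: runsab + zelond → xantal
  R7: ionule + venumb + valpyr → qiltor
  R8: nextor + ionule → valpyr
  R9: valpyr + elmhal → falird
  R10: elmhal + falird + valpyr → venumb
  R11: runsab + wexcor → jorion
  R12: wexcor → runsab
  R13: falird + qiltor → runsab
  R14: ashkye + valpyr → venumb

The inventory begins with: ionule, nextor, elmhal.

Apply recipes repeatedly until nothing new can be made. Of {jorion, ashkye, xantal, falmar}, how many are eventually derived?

0

jorion would need runsab and wexcor (R11), but wexcor is never obtained.
ashkye would need wexcor (R5), but wexcor is never obtained.
xantal would need runsab and zelond (R6), but zelond is never obtained.
No rule produces falmar, and it is not given.
None of the 4 are reached.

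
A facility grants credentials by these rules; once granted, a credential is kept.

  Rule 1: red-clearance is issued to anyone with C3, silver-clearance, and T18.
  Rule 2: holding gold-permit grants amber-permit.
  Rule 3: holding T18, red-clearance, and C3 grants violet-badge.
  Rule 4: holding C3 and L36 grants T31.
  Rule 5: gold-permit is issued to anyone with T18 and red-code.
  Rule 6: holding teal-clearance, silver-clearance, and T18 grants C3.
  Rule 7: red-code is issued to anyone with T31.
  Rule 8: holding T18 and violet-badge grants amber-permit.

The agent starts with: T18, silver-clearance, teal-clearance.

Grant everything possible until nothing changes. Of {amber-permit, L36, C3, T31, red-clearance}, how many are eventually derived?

3

Holding teal-clearance, silver-clearance, and T18 grants C3 (Rule 6).
Holding C3, silver-clearance, and T18 grants red-clearance (Rule 1).
Holding T18, red-clearance, and C3 grants violet-badge (Rule 3).
Holding T18 and violet-badge grants amber-permit (Rule 8).
amber-permit: reached.
No rule produces L36, and it is not given.
C3: reached.
T31 would need C3 and L36 (Rule 4), but L36 is never granted.
red-clearance: reached.
Reached: amber-permit, C3, and red-clearance — 3 of the 5.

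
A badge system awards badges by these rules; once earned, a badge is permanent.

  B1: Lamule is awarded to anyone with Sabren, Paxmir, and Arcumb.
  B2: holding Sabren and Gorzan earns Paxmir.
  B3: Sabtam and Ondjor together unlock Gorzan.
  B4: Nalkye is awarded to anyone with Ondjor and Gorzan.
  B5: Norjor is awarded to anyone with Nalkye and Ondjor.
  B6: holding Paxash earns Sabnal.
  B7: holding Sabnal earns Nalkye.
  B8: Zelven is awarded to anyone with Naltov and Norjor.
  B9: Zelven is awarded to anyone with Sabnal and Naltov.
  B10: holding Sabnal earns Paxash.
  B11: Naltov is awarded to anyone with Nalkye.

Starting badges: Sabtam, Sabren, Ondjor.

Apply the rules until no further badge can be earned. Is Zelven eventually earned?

Yes

With Sabtam and Ondjor, Gorzan is earned (B3).
With Ondjor and Gorzan, Nalkye is earned (B4).
With Nalkye and Ondjor, Norjor is earned (B5).
With Nalkye, Naltov is earned (B11).
With Naltov and Norjor, Zelven is earned (B8).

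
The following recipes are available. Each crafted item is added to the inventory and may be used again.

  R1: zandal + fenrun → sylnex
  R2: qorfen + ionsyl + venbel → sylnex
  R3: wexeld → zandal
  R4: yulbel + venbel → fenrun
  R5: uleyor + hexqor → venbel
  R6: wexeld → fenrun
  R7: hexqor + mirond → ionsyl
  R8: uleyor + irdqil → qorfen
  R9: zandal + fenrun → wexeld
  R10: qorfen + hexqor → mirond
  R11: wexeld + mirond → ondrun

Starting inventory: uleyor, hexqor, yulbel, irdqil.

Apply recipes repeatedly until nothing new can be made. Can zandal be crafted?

zandal would need wexeld (R3), but wexeld is never obtained.

No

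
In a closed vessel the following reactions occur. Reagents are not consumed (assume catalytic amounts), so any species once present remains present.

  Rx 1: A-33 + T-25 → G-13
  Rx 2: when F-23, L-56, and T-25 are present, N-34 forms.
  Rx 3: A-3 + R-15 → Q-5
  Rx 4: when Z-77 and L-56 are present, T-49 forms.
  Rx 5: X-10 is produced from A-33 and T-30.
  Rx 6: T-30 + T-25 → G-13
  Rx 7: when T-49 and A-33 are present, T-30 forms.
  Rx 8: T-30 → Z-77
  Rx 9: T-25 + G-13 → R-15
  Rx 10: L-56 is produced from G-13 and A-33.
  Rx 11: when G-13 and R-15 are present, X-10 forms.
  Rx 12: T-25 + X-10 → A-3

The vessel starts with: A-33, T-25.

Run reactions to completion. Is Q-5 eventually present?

A-33 and T-25 present → G-13 forms (Rx 1).
T-25 and G-13 present → R-15 forms (Rx 9).
G-13 and R-15 present → X-10 forms (Rx 11).
T-25 and X-10 present → A-3 forms (Rx 12).
A-3 and R-15 present → Q-5 forms (Rx 3).

Yes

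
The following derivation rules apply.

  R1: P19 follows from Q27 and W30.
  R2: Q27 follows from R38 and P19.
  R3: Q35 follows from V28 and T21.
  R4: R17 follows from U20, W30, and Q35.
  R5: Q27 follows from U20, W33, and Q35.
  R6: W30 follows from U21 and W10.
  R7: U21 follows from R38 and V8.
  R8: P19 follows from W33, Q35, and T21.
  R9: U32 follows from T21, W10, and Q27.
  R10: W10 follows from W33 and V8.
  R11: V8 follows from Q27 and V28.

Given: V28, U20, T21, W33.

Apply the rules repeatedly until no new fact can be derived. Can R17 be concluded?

R17 would need U20, W30, and Q35 (R4), but W30 is never established.

No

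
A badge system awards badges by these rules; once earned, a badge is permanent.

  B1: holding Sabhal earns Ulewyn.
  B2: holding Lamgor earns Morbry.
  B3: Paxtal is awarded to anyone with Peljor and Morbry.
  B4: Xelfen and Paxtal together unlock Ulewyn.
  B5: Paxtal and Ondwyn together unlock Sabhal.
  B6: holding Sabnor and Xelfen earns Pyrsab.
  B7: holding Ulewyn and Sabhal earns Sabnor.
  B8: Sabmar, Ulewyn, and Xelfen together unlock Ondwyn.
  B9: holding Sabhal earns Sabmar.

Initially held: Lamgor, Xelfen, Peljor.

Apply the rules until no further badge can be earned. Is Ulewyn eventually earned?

With Lamgor, Morbry is earned (B2).
With Peljor and Morbry, Paxtal is earned (B3).
With Xelfen and Paxtal, Ulewyn is earned (B4).

Yes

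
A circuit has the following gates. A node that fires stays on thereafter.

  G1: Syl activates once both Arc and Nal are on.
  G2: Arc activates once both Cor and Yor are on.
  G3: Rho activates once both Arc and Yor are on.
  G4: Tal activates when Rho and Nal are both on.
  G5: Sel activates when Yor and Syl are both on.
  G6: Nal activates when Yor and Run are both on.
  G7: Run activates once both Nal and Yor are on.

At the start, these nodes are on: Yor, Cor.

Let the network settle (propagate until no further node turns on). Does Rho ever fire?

Cor and Yor are on, so Arc activates (G2).
G3: Arc and Yor on → Rho on.

Yes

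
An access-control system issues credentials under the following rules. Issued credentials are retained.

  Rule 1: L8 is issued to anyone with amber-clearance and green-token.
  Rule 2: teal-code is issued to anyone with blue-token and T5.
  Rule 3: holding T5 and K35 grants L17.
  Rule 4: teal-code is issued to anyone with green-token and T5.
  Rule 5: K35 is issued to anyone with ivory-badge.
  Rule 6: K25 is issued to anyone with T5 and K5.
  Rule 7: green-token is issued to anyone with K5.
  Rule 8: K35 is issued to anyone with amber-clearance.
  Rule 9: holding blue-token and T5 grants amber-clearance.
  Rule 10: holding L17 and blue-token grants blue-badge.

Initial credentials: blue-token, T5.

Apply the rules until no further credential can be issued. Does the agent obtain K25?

No

K25 would need T5 and K5 (Rule 6), but K5 is never granted.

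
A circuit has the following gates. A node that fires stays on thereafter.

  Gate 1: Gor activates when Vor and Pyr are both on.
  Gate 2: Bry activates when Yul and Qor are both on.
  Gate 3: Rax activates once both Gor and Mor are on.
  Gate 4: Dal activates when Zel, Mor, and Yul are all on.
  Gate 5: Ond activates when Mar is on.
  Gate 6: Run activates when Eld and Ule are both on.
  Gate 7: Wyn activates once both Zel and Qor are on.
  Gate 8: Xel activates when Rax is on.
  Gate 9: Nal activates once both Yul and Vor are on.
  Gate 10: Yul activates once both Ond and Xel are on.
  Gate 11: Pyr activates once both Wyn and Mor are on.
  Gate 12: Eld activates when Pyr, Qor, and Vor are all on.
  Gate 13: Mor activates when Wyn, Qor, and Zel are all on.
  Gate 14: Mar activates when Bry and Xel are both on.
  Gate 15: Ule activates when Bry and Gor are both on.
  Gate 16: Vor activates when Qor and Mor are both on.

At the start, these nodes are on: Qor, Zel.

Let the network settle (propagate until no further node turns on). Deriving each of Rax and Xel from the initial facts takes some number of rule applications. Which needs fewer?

Rax: Zel and Qor are on, so Wyn activates (Gate 7). Gate 13: Wyn, Qor, and Zel on → Mor on. Wyn and Mor are on, so Pyr activates (Gate 11). Gate 16: Qor and Mor on → Vor on. Vor and Pyr are on, so Gor activates (Gate 1). Gate 3: Gor and Mor on → Rax on. [6 rule applications]
Xel: Gate 7: Zel and Qor on → Wyn on. Wyn, Qor, and Zel are on, so Mor activates (Gate 13). Wyn and Mor are on, so Pyr activates (Gate 11). Gate 16: Qor and Mor on → Vor on. Vor and Pyr are on, so Gor activates (Gate 1). Gor and Mor are on, so Rax activates (Gate 3). Gate 8: Rax on → Xel on. [7 rule applications]
Rax needs fewer.

Rax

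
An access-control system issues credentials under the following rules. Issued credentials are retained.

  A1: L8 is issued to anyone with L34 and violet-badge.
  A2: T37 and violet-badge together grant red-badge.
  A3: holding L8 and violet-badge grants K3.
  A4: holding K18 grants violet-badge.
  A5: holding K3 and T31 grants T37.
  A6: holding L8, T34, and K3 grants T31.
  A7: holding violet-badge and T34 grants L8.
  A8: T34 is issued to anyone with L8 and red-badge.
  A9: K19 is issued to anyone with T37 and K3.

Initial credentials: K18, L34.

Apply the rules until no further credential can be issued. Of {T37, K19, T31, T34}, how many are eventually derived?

0

T37 would need K3 and T31 (A5), but T31 is never granted.
K19 would need T37 and K3 (A9), but T37 is never granted.
T31 would need L8, T34, and K3 (A6), but T34 is never granted.
T34 would need L8 and red-badge (A8), but red-badge is never granted.
None of the 4 are reached.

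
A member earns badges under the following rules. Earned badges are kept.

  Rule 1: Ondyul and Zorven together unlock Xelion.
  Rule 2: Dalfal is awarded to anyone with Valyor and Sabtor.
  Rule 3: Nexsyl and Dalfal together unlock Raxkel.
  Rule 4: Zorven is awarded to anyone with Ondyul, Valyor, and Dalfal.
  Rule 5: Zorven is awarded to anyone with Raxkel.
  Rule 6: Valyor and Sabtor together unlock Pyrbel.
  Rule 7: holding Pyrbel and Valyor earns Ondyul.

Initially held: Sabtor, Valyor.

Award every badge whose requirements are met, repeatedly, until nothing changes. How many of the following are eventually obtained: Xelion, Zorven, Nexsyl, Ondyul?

3

With Valyor and Sabtor, Pyrbel is earned (Rule 6).
With Valyor and Sabtor, Dalfal is earned (Rule 2).
With Pyrbel and Valyor, Ondyul is earned (Rule 7).
With Ondyul, Valyor, and Dalfal, Zorven is earned (Rule 4).
With Ondyul and Zorven, Xelion is earned (Rule 1).
Xelion: reached.
Zorven: reached.
No rule produces Nexsyl, and it is not given.
Ondyul: reached.
Reached: Xelion, Zorven, and Ondyul — 3 of the 4.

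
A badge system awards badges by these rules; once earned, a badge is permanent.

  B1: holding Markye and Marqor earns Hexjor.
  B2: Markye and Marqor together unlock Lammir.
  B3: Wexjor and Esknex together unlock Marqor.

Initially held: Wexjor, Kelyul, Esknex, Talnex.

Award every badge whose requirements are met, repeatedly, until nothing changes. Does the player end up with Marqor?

Yes

With Wexjor and Esknex, Marqor is earned (B3).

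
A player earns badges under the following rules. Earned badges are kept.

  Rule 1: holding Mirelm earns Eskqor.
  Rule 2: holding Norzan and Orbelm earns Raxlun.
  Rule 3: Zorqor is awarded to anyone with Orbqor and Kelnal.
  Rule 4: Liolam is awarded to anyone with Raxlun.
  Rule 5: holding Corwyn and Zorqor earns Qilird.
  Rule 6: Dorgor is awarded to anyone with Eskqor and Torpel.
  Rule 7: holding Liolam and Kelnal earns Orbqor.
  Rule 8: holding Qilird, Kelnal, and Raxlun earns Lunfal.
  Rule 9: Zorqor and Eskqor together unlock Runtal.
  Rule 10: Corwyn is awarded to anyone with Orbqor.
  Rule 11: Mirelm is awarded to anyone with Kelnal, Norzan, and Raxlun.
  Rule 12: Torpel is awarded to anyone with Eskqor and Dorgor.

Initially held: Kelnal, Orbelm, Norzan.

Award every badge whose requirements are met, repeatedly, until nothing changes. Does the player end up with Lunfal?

With Norzan and Orbelm, Raxlun is earned (Rule 2).
With Raxlun, Liolam is earned (Rule 4).
With Liolam and Kelnal, Orbqor is earned (Rule 7).
With Orbqor, Corwyn is earned (Rule 10).
With Orbqor and Kelnal, Zorqor is earned (Rule 3).
With Corwyn and Zorqor, Qilird is earned (Rule 5).
With Qilird, Kelnal, and Raxlun, Lunfal is earned (Rule 8).

Yes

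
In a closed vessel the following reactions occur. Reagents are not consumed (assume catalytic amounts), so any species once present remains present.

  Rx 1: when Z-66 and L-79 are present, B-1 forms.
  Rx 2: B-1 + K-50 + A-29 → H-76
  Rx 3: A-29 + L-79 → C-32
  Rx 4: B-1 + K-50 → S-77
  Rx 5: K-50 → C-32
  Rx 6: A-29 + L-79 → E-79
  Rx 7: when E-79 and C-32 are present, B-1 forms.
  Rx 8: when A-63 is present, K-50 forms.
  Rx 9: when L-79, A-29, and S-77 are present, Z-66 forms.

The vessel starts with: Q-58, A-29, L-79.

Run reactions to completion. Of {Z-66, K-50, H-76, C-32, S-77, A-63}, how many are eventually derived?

1

A-29 and L-79 present → C-32 forms (Rx 3).
Z-66 would need L-79, A-29, and S-77 (Rx 9), but S-77 never forms.
K-50 would need A-63 (Rx 8), but A-63 never forms.
H-76 would need B-1, K-50, and A-29 (Rx 2), but K-50 never forms.
C-32: reached.
S-77 would need B-1 and K-50 (Rx 4), but K-50 never forms.
No rule produces A-63, and it is not given.
Reached: C-32 — 1 of the 6.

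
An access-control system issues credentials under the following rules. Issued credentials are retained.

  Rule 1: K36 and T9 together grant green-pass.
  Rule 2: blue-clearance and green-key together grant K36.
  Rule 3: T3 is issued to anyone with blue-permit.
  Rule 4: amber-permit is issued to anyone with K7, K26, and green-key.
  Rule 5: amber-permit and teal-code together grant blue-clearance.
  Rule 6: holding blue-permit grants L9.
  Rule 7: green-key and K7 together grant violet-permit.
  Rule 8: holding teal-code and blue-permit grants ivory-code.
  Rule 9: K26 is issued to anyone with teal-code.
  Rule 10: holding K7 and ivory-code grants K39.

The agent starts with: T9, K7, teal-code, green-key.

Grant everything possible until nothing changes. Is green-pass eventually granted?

Yes

Holding teal-code grants K26 (Rule 9).
Holding K7, K26, and green-key grants amber-permit (Rule 4).
Holding amber-permit and teal-code grants blue-clearance (Rule 5).
Holding blue-clearance and green-key grants K36 (Rule 2).
Holding K36 and T9 grants green-pass (Rule 1).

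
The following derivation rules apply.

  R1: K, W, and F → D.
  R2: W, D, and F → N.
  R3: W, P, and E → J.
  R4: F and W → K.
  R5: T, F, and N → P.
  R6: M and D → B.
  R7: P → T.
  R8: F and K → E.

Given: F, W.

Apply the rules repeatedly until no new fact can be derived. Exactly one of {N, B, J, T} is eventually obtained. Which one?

N

F and W hold, so K follows (R4).
K, W, and F hold, so D follows (R1).
From W, D, and F, R2 gives N.
J would need W, P, and E (R3), but P is never established. B would need M and D (R6), but M is never established. T would need P (R7), but P is never established.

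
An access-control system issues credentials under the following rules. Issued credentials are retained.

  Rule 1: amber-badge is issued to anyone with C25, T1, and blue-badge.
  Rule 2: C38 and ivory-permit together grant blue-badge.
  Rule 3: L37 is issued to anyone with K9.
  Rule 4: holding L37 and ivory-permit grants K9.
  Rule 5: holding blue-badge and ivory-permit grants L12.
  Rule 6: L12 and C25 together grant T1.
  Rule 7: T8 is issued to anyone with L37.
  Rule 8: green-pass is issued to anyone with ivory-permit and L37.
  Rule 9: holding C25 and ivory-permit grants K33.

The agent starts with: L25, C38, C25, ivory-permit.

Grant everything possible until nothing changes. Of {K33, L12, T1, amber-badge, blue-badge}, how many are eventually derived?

Holding C38 and ivory-permit grants blue-badge (Rule 2).
Holding C25 and ivory-permit grants K33 (Rule 9).
Holding blue-badge and ivory-permit grants L12 (Rule 5).
Holding L12 and C25 grants T1 (Rule 6).
Holding C25, T1, and blue-badge grants amber-badge (Rule 1).
K33: reached.
L12: reached.
T1: reached.
amber-badge: reached.
blue-badge: reached.
All 5 are reached.

5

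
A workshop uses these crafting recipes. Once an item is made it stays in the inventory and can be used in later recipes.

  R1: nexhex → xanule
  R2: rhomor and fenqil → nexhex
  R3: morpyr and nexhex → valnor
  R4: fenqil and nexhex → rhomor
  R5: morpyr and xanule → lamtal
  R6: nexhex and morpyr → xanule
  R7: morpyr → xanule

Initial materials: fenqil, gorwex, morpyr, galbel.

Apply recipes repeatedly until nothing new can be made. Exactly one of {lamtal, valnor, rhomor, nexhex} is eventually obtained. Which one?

lamtal

Using R7, morpyr makes xanule.
Using R5, morpyr and xanule make lamtal.
nexhex would need rhomor and fenqil (R2), but rhomor is never obtained. valnor would need morpyr and nexhex (R3), but nexhex is never obtained. rhomor would need fenqil and nexhex (R4), but nexhex is never obtained.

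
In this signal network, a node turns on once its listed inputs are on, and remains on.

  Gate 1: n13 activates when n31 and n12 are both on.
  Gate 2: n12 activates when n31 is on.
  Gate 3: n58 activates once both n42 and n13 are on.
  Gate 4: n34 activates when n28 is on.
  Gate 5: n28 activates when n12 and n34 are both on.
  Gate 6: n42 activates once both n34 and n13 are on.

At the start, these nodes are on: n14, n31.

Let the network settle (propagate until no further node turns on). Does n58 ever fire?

n58 would need n42 and n13 (Gate 3), but n42 never turns on.

No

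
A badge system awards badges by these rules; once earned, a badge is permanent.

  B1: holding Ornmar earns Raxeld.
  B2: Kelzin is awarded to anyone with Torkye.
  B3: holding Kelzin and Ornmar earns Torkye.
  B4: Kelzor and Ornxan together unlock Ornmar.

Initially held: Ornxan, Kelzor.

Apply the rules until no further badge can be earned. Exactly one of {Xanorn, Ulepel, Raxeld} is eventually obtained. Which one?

Raxeld

With Kelzor and Ornxan, Ornmar is earned (B4).
With Ornmar, Raxeld is earned (B1).
No rule produces Xanorn, and it is not given. No rule produces Ulepel, and it is not given.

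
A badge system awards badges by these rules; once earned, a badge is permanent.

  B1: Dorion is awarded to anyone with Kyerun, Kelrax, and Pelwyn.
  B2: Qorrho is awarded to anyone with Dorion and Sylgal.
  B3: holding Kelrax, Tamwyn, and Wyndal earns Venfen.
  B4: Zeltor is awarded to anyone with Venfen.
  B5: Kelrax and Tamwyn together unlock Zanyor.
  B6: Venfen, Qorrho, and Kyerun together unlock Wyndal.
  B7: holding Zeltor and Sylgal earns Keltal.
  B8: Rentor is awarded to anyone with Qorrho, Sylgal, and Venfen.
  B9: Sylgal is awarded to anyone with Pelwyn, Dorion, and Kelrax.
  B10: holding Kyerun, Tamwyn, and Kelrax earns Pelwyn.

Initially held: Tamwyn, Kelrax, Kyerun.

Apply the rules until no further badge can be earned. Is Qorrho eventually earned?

Yes

With Kyerun, Tamwyn, and Kelrax, Pelwyn is earned (B10).
With Kyerun, Kelrax, and Pelwyn, Dorion is earned (B1).
With Pelwyn, Dorion, and Kelrax, Sylgal is earned (B9).
With Dorion and Sylgal, Qorrho is earned (B2).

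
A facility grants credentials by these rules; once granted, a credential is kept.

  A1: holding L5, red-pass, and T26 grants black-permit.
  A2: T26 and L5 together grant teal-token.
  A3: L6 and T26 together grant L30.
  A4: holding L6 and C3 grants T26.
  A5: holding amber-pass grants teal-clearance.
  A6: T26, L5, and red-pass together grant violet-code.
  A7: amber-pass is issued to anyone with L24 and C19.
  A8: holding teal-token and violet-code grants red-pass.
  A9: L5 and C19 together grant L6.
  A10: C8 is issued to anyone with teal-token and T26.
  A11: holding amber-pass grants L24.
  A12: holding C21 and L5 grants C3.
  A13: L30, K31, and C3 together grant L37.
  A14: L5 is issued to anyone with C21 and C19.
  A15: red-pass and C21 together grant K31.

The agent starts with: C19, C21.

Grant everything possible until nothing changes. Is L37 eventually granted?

L37 would need L30, K31, and C3 (A13), but K31 is never granted.

No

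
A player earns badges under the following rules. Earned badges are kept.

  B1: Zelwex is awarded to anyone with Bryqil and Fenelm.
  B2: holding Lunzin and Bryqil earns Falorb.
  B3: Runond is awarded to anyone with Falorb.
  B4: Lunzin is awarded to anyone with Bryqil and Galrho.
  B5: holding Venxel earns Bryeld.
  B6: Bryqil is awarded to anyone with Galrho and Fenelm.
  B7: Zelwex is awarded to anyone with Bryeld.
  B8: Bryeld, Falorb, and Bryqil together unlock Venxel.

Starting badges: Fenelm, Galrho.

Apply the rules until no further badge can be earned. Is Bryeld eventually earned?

Bryeld would need Venxel (B5), but Venxel is never earned.

No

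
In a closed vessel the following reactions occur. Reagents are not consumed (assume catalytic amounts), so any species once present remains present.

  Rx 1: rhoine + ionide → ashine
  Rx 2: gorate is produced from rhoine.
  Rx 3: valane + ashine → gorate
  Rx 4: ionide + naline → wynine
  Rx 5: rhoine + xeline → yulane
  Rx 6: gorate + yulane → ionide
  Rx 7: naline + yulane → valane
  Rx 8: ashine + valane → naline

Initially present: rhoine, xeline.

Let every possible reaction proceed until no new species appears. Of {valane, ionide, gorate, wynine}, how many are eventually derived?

rhoine and xeline present → yulane forms (Rx 5).
rhoine present → gorate forms (Rx 2).
gorate and yulane present → ionide forms (Rx 6).
valane would need naline and yulane (Rx 7), but naline never forms.
ionide: reached.
gorate: reached.
wynine would need ionide and naline (Rx 4), but naline never forms.
Reached: ionide and gorate — 2 of the 4.

2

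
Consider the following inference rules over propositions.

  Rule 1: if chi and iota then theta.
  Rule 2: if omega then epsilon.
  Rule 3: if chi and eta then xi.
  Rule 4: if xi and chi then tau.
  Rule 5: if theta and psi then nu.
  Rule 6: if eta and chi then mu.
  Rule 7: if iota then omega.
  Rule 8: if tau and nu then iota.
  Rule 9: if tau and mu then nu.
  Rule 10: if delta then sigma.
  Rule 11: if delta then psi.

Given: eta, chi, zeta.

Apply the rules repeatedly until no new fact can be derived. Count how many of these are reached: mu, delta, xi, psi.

2

chi and eta hold, so xi follows (Rule 3).
From eta and chi, Rule 6 gives mu.
mu: reached.
No rule produces delta, and it is not given.
xi: reached.
psi would need delta (Rule 11), but delta is never established.
Reached: mu and xi — 2 of the 4.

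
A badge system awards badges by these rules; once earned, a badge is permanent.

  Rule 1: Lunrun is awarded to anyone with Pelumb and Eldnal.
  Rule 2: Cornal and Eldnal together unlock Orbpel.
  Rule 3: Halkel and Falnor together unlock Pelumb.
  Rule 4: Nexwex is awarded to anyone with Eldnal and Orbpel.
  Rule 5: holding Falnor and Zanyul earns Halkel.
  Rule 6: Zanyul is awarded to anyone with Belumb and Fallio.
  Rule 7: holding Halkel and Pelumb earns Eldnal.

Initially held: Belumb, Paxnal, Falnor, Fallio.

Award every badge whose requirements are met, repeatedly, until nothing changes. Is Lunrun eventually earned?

Yes

With Belumb and Fallio, Zanyul is earned (Rule 6).
With Falnor and Zanyul, Halkel is earned (Rule 5).
With Halkel and Falnor, Pelumb is earned (Rule 3).
With Halkel and Pelumb, Eldnal is earned (Rule 7).
With Pelumb and Eldnal, Lunrun is earned (Rule 1).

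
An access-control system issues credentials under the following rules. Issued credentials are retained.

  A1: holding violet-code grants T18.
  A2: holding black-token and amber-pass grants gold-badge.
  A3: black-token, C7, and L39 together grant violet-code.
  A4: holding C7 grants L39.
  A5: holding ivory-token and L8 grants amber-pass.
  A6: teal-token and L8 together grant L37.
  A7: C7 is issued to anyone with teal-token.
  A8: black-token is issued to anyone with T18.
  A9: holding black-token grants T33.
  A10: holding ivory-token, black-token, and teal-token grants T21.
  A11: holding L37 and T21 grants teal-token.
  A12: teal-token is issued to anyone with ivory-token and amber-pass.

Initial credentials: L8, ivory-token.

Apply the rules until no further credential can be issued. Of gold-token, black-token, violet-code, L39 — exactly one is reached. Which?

Holding ivory-token and L8 grants amber-pass (A5).
Holding ivory-token and amber-pass grants teal-token (A12).
Holding teal-token grants C7 (A7).
Holding C7 grants L39 (A4).
No rule produces gold-token, and it is not given. black-token would need T18 (A8), but T18 is never granted. violet-code would need black-token, C7, and L39 (A3), but black-token is never granted.

L39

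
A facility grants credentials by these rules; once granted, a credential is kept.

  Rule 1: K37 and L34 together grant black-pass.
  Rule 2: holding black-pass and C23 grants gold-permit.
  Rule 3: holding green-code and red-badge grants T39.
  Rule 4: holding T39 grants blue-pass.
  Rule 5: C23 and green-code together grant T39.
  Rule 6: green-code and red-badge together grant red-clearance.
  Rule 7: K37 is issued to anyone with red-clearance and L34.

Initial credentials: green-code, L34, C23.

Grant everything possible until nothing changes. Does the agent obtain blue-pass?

Yes

Holding C23 and green-code grants T39 (Rule 5).
Holding T39 grants blue-pass (Rule 4).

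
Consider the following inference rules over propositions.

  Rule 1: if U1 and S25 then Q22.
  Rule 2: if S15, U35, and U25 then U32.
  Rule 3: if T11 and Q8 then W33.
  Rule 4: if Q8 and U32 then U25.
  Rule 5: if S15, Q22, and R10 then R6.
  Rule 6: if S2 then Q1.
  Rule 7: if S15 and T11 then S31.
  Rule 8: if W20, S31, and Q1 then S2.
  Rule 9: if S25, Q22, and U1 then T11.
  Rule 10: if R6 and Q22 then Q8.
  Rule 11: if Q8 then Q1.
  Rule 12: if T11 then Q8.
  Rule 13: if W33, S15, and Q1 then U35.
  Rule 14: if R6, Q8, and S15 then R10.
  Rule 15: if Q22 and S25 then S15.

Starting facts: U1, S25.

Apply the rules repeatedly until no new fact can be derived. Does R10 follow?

R10 would need R6, Q8, and S15 (Rule 14), but R6 is never established.

No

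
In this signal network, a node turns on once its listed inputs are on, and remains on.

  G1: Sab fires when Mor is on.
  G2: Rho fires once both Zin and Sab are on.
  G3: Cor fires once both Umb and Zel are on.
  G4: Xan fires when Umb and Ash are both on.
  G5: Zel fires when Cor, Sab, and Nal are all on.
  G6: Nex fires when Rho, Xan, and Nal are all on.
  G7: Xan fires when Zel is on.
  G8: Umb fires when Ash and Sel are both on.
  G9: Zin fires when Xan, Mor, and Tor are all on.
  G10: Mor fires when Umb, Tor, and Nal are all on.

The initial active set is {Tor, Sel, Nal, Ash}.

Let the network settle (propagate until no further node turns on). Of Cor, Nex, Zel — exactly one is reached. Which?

Ash and Sel are on, so Umb fires (G8).
Umb and Ash are on, so Xan fires (G4).
G10: Umb, Tor, and Nal on → Mor on.
Xan, Mor, and Tor are on, so Zin fires (G9).
Mor is on, so Sab fires (G1).
G2: Zin and Sab on → Rho on.
Rho, Xan, and Nal are on, so Nex fires (G6).
Cor would need Umb and Zel (G3), but Zel never turns on. Zel would need Cor, Sab, and Nal (G5), but Cor never turns on.

Nex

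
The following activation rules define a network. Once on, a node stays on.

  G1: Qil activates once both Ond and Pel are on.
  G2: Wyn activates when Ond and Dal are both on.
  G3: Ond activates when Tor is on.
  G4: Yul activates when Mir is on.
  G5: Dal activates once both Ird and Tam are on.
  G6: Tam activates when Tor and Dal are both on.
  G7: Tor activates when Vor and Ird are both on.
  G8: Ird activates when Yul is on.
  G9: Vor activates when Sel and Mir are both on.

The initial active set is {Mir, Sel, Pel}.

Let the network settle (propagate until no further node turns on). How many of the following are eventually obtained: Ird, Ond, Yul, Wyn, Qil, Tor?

G9: Sel and Mir on → Vor on.
Mir is on, so Yul activates (G4).
Yul is on, so Ird activates (G8).
Vor and Ird are on, so Tor activates (G7).
G3: Tor on → Ond on.
G1: Ond and Pel on → Qil on.
Ird: reached.
Ond: reached.
Yul: reached.
Wyn would need Ond and Dal (G2), but Dal never turns on.
Qil: reached.
Tor: reached.
Reached: Ird, Ond, Yul, Qil, and Tor — 5 of the 6.

5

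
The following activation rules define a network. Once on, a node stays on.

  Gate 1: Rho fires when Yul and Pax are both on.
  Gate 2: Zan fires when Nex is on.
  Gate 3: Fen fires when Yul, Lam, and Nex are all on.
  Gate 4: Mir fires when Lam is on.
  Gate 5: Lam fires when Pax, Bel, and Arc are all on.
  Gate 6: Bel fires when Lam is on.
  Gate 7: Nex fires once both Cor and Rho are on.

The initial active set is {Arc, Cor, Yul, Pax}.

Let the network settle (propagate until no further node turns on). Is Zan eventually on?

Yul and Pax are on, so Rho fires (Gate 1).
Gate 7: Cor and Rho on → Nex on.
Gate 2: Nex on → Zan on.

Yes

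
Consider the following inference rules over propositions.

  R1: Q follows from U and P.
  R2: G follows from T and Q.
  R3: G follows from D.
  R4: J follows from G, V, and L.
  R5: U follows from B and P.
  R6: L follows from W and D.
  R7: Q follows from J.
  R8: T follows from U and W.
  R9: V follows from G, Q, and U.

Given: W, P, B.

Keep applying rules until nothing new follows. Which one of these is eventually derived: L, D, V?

From B and P, R5 gives U.
From U and W, R8 gives T.
U and P hold, so Q follows (R1).
T and Q hold, so G follows (R2).
From G, Q, and U, R9 gives V.
L would need W and D (R6), but D is never established. No rule produces D, and it is not given.

V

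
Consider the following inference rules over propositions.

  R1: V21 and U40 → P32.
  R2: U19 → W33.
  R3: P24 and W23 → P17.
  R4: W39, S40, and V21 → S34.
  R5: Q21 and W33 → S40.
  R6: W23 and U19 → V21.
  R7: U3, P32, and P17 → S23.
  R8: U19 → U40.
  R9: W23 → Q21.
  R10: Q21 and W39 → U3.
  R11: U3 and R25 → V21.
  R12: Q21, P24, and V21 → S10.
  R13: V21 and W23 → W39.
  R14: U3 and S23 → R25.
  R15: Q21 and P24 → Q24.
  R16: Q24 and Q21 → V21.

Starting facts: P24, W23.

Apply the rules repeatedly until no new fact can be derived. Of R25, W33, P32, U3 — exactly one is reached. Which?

U3

W23 holds, so Q21 follows (R9).
From Q21 and P24, R15 gives Q24.
Q24 and Q21 hold, so V21 follows (R16).
V21 and W23 hold, so W39 follows (R13).
Q21 and W39 hold, so U3 follows (R10).
W33 would need U19 (R2), but U19 is never established. R25 would need U3 and S23 (R14), but S23 is never established. P32 would need V21 and U40 (R1), but U40 is never established.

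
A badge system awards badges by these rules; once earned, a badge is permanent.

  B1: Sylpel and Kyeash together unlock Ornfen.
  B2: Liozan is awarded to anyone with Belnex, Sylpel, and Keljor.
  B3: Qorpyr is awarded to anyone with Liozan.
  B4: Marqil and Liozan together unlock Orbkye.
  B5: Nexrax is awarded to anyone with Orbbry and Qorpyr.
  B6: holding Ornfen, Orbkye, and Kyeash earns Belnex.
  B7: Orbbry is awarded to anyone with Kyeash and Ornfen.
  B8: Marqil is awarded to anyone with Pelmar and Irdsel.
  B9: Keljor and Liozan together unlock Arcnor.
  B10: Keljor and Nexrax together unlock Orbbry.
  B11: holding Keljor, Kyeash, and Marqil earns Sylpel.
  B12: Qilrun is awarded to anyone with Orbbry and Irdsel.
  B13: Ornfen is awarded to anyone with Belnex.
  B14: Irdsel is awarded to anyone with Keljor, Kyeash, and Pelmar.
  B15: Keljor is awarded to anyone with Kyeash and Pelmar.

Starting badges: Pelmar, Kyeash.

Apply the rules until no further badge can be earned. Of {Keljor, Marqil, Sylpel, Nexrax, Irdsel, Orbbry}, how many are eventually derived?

5

With Kyeash and Pelmar, Keljor is earned (B15).
With Keljor, Kyeash, and Pelmar, Irdsel is earned (B14).
With Pelmar and Irdsel, Marqil is earned (B8).
With Keljor, Kyeash, and Marqil, Sylpel is earned (B11).
With Sylpel and Kyeash, Ornfen is earned (B1).
With Kyeash and Ornfen, Orbbry is earned (B7).
Keljor: reached.
Marqil: reached.
Sylpel: reached.
Nexrax would need Orbbry and Qorpyr (B5), but Qorpyr is never earned.
Irdsel: reached.
Orbbry: reached.
Reached: Keljor, Marqil, Sylpel, Irdsel, and Orbbry — 5 of the 6.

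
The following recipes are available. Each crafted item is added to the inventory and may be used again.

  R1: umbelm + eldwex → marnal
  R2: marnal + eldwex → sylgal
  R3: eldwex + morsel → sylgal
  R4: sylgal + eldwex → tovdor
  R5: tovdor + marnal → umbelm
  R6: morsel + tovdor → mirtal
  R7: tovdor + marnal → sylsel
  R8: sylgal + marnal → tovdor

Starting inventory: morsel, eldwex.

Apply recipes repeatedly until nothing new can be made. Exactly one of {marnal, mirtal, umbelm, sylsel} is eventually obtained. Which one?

Using R3, eldwex and morsel make sylgal.
sylgal + eldwex → tovdor (R4).
Using R6, morsel and tovdor make mirtal.
marnal would need umbelm and eldwex (R1), but umbelm is never obtained. umbelm would need tovdor and marnal (R5), but marnal is never obtained. sylsel would need tovdor and marnal (R7), but marnal is never obtained.

mirtal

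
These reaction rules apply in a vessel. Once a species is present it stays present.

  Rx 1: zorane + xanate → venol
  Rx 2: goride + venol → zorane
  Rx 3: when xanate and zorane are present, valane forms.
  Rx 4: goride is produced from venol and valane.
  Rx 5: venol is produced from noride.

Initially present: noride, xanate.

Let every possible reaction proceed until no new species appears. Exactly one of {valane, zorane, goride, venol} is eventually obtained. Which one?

noride present → venol forms (Rx 5).
goride would need venol and valane (Rx 4), but valane never forms. valane would need xanate and zorane (Rx 3), but zorane never forms. zorane would need goride and venol (Rx 2), but goride never forms.

venol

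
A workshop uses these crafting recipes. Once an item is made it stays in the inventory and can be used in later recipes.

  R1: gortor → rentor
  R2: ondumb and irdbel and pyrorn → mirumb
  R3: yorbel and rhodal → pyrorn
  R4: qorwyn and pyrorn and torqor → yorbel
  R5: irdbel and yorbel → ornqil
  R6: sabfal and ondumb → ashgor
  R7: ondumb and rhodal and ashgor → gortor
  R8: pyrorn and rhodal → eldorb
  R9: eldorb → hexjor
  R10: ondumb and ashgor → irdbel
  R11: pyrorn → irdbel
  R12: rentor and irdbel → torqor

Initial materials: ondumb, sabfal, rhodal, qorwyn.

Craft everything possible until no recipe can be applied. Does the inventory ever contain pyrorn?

No

pyrorn would need yorbel and rhodal (R3), but yorbel is never obtained.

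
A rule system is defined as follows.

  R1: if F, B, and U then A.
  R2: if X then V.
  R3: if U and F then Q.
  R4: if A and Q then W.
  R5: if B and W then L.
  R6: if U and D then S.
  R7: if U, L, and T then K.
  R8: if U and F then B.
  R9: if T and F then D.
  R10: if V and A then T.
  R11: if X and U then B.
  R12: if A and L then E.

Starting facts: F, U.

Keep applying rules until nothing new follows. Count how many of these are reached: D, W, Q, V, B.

3

U and F hold, so Q follows (R3).
From U and F, R8 gives B.
From F, B, and U, R1 gives A.
A and Q hold, so W follows (R4).
D would need T and F (R9), but T is never established.
W: reached.
Q: reached.
V would need X (R2), but X is never established.
B: reached.
Reached: W, Q, and B — 3 of the 5.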